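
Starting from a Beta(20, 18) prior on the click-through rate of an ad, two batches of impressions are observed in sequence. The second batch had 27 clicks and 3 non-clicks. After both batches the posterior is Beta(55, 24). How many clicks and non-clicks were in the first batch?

8 clicks and 3 non-clicks

Because Beta–binomial updating is additive in the counts, the combined data contributed (α_post−α_prior, β_post−β_prior) successes and failures.
Total across both batches: 55−20=35 clicks, 24−18=6 non-clicks.
Subtract the second batch: 35−27=8 clicks and 6−3=3 non-clicks.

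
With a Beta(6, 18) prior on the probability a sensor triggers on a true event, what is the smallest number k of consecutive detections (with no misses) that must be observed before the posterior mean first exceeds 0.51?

After k detections and 0 misses the posterior is Beta(6+k, 18), with mean (6+k)/(6+18+k).
Set (6+k)/(24+k) > 0.51 and solve: k > (0.51·24 − 6)/(1 − 0.51) = 12.735.
The smallest integer exceeding 12.735 is 13, and checking k=13: (19)/(37) = 0.5135 > 0.51.

k = 13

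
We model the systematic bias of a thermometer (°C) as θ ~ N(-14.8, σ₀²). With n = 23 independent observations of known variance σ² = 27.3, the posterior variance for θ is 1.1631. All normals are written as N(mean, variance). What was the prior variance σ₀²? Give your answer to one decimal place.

σ₀² = 57.9

For the Normal–Normal model with known σ², precisions add: τ_n = τ₀ + n/σ².
So 1/σ₀² = 1/1.1631 − 23/27.3 = 0.859771 − 0.842491 = 0.017280.
Hence σ₀² = 1/0.017280 ≈ 57.9.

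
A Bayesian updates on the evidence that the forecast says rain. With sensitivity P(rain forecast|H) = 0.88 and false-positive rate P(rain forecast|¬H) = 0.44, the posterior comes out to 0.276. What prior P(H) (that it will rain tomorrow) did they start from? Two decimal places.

P(H) = 0.16

Bayes' rule in odds form gives O(H|E) = O(H)·[P(E|H)/P(E|¬H)], hence O(H) = O(H|E)/LR.
Posterior odds = 0.276/(1−0.276) = 0.3812. LR = 0.88/0.44 = 2.0000.
Prior odds = 0.3812/2.0000 = 0.1906, so P(H) = 0.1906/(1+0.1906) ≈ 0.16.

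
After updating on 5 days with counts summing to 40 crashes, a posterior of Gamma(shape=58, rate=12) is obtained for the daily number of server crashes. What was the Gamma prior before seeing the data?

Gamma(shape=18, rate=7)

Gamma–Poisson conjugacy: posterior shape = α + Σxᵢ, posterior rate = β + n.
So α = 58 − 40 = 18 and β = 12 − 5 = 7.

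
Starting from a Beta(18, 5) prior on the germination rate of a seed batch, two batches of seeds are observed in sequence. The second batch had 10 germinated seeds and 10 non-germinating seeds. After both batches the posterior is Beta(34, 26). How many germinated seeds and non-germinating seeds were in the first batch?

6 germinated seeds and 11 non-germinating seeds

Because Beta–binomial updating is additive in the counts, the combined data contributed (α_post−α_prior, β_post−β_prior) successes and failures.
Total across both batches: 34−18=16 germinated seeds, 26−5=21 non-germinating seeds.
Subtract the second batch: 16−10=6 germinated seeds and 21−10=11 non-germinating seeds.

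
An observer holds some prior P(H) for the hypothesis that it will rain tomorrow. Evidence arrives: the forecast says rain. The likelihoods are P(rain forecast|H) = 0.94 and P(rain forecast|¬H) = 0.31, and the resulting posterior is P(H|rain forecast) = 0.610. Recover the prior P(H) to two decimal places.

Bayes' rule in odds form gives O(H|E) = O(H)·[P(E|H)/P(E|¬H)], hence O(H) = O(H|E)/LR.
Posterior odds = 0.610/(1−0.610) = 1.5641. LR = 0.94/0.31 = 3.0323.
Prior odds = 1.5641/3.0323 = 0.5158, so P(H) = 0.5158/(1+0.5158) ≈ 0.34.

P(H) = 0.34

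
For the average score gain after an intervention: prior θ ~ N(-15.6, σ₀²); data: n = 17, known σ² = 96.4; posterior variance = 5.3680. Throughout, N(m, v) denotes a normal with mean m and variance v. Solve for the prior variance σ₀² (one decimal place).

σ₀² = 100.6

Posterior precision equals prior precision plus data precision: 1/σ_n² = 1/σ₀² + n/σ².
So 1/σ₀² = 1/5.3680 − 17/96.4 = 0.186289 − 0.176349 = 0.009940.
Hence σ₀² = 1/0.009940 ≈ 100.6.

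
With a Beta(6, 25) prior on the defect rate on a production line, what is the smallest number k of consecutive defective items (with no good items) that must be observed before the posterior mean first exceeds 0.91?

k = 247

After k defective items and 0 good items the posterior is Beta(6+k, 25), with mean (6+k)/(6+25+k).
Set (6+k)/(31+k) > 0.91 and solve: k > (0.91·31 − 6)/(1 − 0.91) = 246.778.
The smallest integer exceeding 246.778 is 247, and checking k=247: (253)/(278) = 0.9101 > 0.91.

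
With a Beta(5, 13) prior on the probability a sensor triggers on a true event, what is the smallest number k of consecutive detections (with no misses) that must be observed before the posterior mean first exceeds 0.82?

k = 55

After k detections and 0 misses the posterior is Beta(5+k, 13), with mean (5+k)/(5+13+k).
Set (5+k)/(18+k) > 0.82 and solve: k > (0.82·18 − 5)/(1 − 0.82) = 54.222.
The smallest integer exceeding 54.222 is 55.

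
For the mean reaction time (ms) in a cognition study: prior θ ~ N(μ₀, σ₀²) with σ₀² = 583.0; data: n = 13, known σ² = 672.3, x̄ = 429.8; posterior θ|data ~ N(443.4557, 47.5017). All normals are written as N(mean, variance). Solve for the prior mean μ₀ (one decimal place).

The posterior mean is a precision-weighted average: μ_n = (τ₀μ₀ + τ_data·x̄)/(τ₀+τ_data), with τ₀=1/σ₀² and τ_data=n/σ².
Here τ₀ = 1/583.0 = 0.001715 and τ_data = 13/672.3 = 0.019337, so τ_n = 0.021052.
Rearranging for μ₀: μ₀ = (μ_n·τ_n − τ_data·x̄)/τ₀ = (443.4557·0.021052 − 0.019337·429.8) / 0.001715 = 1.024587/0.001715 ≈ 597.4.

μ₀ = 597.4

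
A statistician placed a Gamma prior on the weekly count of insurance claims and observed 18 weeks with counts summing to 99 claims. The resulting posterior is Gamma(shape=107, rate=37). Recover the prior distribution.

A Gamma(α, β) prior (rate parametrization) on a Poisson rate with n observations summing to S gives posterior Gamma(α+S, β+n).
So α = 107 − 99 = 8 and β = 37 − 18 = 19.

Gamma(shape=8, rate=19)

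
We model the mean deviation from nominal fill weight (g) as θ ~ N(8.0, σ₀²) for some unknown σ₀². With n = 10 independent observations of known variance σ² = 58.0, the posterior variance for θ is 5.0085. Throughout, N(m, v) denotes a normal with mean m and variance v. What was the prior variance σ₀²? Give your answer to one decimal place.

σ₀² = 36.7

Posterior precision equals prior precision plus data precision: 1/σ_n² = 1/σ₀² + n/σ².
So 1/σ₀² = 1/5.0085 − 10/58.0 = 0.199661 − 0.172414 = 0.027247.
Hence σ₀² = 1/0.027247 ≈ 36.7.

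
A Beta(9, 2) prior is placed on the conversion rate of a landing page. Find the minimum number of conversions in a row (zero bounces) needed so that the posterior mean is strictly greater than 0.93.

k = 18

After k conversions and 0 bounces the posterior is Beta(9+k, 2), with mean (9+k)/(9+2+k).
Set (9+k)/(11+k) > 0.93 and solve: k > (0.93·11 − 9)/(1 − 0.93) = 17.571.
The smallest integer exceeding 17.571 is 18, and checking k=18: (27)/(29) = 0.9310 > 0.93.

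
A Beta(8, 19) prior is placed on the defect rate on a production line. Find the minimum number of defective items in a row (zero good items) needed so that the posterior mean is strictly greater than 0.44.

k = 7

After k defective items and 0 good items the posterior is Beta(8+k, 19), with mean (8+k)/(8+19+k).
Set (8+k)/(27+k) > 0.44 and solve: k > (0.44·27 − 8)/(1 − 0.44) = 6.929.
The smallest integer exceeding 6.929 is 7.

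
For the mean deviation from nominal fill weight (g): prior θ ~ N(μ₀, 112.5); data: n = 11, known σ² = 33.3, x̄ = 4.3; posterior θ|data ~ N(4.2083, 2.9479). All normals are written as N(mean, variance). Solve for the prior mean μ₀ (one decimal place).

μ₀ = 0.8

The posterior mean is a precision-weighted average: μ_n = (τ₀μ₀ + τ_data·x̄)/(τ₀+τ_data), with τ₀=1/σ₀² and τ_data=n/σ².
Here τ₀ = 1/112.5 = 0.008889 and τ_data = 11/33.3 = 0.330330, so τ_n = 0.339219.
Rearranging for μ₀: μ₀ = (μ_n·τ_n − τ_data·x̄)/τ₀ = (4.2083·0.339219 − 0.330330·4.3) / 0.008889 = 0.007116/0.008889 ≈ 0.8.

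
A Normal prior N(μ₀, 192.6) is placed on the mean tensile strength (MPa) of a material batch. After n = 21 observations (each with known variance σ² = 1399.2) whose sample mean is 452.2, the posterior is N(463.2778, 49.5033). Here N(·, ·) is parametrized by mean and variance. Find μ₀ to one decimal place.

The posterior mean is a precision-weighted average: μ_n = (τ₀μ₀ + τ_data·x̄)/(τ₀+τ_data), with τ₀=1/σ₀² and τ_data=n/σ².
Here τ₀ = 1/192.6 = 0.005192 and τ_data = 21/1399.2 = 0.015009, so τ_n = 0.020201.
Rearranging for μ₀: μ₀ = (μ_n·τ_n − τ_data·x̄)/τ₀ = (463.2778·0.020201 − 0.015009·452.2) / 0.005192 = 2.571605/0.005192 ≈ 495.3.

μ₀ = 495.3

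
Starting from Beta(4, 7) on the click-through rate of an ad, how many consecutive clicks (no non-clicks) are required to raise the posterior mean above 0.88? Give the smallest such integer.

After k clicks and 0 non-clicks the posterior is Beta(4+k, 7), with mean (4+k)/(4+7+k).
Set (4+k)/(11+k) > 0.88 and solve: k > (0.88·11 − 4)/(1 − 0.88) = 47.333.
The smallest integer exceeding 47.333 is 48.

k = 48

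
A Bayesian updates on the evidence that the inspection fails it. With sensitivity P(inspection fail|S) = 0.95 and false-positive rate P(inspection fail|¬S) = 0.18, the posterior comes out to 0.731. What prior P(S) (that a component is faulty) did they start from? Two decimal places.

In odds form, posterior odds = prior odds × likelihood ratio, so prior odds = posterior odds ÷ LR.
Posterior odds = 0.731/(1−0.731) = 2.7175. LR = 0.95/0.18 = 5.2778.
Prior odds = 2.7175/5.2778 = 0.5149, so P(S) = 0.5149/(1+0.5149) ≈ 0.34.

P(S) = 0.34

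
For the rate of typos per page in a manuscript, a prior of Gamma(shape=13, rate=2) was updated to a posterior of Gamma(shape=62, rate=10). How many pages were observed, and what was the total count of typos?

A Gamma(α, β) prior (rate parametrization) on a Poisson rate with n observations summing to S gives posterior Gamma(α+S, β+n).
Matching: Σxᵢ = 62 − 13 = 49 and n = 10 − 2 = 8.

n = 8 pages with total 49 typos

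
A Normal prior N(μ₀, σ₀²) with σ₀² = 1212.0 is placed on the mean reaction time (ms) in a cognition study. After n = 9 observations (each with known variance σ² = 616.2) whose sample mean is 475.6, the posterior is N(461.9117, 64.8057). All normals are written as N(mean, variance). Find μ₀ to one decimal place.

μ₀ = 219.6

With known observation variance, the Normal–Normal posterior has precision τ_n = τ₀ + n/σ² and mean μ_n = (τ₀μ₀ + (n/σ²)x̄)/τ_n.
Here τ₀ = 1/1212.0 = 0.000825 and τ_data = 9/616.2 = 0.014606, so τ_n = 0.015431.
Rearranging for μ₀: μ₀ = (μ_n·τ_n − τ_data·x̄)/τ₀ = (461.9117·0.015431 − 0.014606·475.6) / 0.000825 = 0.181146/0.000825 ≈ 219.6.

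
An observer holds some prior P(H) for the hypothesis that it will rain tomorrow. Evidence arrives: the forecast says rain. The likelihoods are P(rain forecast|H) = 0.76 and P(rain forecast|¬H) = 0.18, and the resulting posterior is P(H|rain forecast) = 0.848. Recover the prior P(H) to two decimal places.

Bayes' rule in odds form gives O(H|E) = O(H)·[P(E|H)/P(E|¬H)], hence O(H) = O(H|E)/LR.
Posterior odds = 0.848/(1−0.848) = 5.5789. LR = 0.76/0.18 = 4.2222.
Prior odds = 5.5789/4.2222 = 1.3213, so P(H) = 1.3213/(1+1.3213) ≈ 0.57.

P(H) = 0.57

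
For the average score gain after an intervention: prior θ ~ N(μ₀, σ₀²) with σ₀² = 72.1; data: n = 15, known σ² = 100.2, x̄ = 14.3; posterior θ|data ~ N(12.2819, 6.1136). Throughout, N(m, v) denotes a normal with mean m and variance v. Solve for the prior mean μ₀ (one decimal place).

The posterior mean is a precision-weighted average: μ_n = (τ₀μ₀ + τ_data·x̄)/(τ₀+τ_data), with τ₀=1/σ₀² and τ_data=n/σ².
Here τ₀ = 1/72.1 = 0.013870 and τ_data = 15/100.2 = 0.149701, so τ_n = 0.163571.
Rearranging for μ₀: μ₀ = (μ_n·τ_n − τ_data·x̄)/τ₀ = (12.2819·0.163571 − 0.149701·14.3) / 0.013870 = -0.131762/0.013870 ≈ -9.5.

μ₀ = -9.5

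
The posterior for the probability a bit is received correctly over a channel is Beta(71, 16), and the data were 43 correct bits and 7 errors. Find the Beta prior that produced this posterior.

Beta is conjugate to the binomial likelihood: posterior = Beta(a+s, b+f).
Subtract the data counts: 71−43=28, 16−7=9.

Beta(28, 9)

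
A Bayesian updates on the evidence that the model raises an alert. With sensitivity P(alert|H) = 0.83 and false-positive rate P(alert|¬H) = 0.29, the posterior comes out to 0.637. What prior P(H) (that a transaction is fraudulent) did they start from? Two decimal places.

P(H) = 0.38

Bayes' rule in odds form gives O(H|E) = O(H)·[P(E|H)/P(E|¬H)], hence O(H) = O(H|E)/LR.
Posterior odds = 0.637/(1−0.637) = 1.7548. LR = 0.83/0.29 = 2.8621.
Prior odds = 1.7548/2.8621 = 0.6131, so P(H) = 0.6131/(1+0.6131) ≈ 0.38.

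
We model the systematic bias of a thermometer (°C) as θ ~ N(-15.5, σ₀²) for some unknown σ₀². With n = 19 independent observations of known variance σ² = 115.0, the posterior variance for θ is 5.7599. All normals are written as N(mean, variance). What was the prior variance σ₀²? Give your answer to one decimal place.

σ₀² = 119.1

Posterior precision equals prior precision plus data precision: 1/σ_n² = 1/σ₀² + n/σ².
So 1/σ₀² = 1/5.7599 − 19/115.0 = 0.173614 − 0.165217 = 0.008397.
Hence σ₀² = 1/0.008397 ≈ 119.1.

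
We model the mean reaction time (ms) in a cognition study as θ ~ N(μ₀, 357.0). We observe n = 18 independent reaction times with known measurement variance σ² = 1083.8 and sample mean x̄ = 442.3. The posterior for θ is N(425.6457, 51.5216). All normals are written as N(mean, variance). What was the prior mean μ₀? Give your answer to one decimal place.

The posterior mean is a precision-weighted average: μ_n = (τ₀μ₀ + τ_data·x̄)/(τ₀+τ_data), with τ₀=1/σ₀² and τ_data=n/σ².
Here τ₀ = 1/357.0 = 0.002801 and τ_data = 18/1083.8 = 0.016608, so τ_n = 0.019409.
Rearranging for μ₀: μ₀ = (μ_n·τ_n − τ_data·x̄)/τ₀ = (425.6457·0.019409 − 0.016608·442.3) / 0.002801 = 0.915639/0.002801 ≈ 326.9.

μ₀ = 326.9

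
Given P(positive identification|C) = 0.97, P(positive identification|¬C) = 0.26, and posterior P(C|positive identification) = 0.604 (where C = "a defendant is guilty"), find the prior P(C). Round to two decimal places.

Bayes' rule in odds form gives O(C|E) = O(C)·[P(E|C)/P(E|¬C)], hence O(C) = O(C|E)/LR.
Posterior odds = 0.604/(1−0.604) = 1.5253. LR = 0.97/0.26 = 3.7308.
Prior odds = 1.5253/3.7308 = 0.4088, so P(C) = 0.4088/(1+0.4088) ≈ 0.29.

P(C) = 0.29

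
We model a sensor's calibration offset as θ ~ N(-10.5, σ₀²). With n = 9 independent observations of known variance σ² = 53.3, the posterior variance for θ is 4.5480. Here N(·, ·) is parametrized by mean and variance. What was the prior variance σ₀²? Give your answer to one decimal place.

For the Normal–Normal model with known σ², precisions add: τ_n = τ₀ + n/σ².
So 1/σ₀² = 1/4.5480 − 9/53.3 = 0.219877 − 0.168856 = 0.051021.
Hence σ₀² = 1/0.051021 ≈ 19.6.

σ₀² = 19.6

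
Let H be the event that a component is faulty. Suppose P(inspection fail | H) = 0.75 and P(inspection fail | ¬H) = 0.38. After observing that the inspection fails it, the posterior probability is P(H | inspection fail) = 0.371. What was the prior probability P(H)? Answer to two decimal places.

P(H) = 0.23

In odds form, posterior odds = prior odds × likelihood ratio, so prior odds = posterior odds ÷ LR.
Posterior odds = 0.371/(1−0.371) = 0.5898. LR = 0.75/0.38 = 1.9737.
Prior odds = 0.5898/1.9737 = 0.2988, so P(H) = 0.2988/(1+0.2988) ≈ 0.23.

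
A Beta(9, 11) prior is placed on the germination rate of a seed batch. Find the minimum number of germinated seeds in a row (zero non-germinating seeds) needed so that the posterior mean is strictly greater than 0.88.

k = 72

After k germinated seeds and 0 non-germinating seeds the posterior is Beta(9+k, 11), with mean (9+k)/(9+11+k).
Set (9+k)/(20+k) > 0.88 and solve: k > (0.88·20 − 9)/(1 − 0.88) = 71.667.
The smallest integer exceeding 71.667 is 72.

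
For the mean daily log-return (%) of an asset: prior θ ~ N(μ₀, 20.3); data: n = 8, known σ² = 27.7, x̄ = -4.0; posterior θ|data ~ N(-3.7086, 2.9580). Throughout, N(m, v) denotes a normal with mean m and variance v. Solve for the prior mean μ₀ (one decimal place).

μ₀ = -2.0

The posterior mean is a precision-weighted average: μ_n = (τ₀μ₀ + τ_data·x̄)/(τ₀+τ_data), with τ₀=1/σ₀² and τ_data=n/σ².
Here τ₀ = 1/20.3 = 0.049261 and τ_data = 8/27.7 = 0.288809, so τ_n = 0.338070.
Rearranging for μ₀: μ₀ = (μ_n·τ_n − τ_data·x̄)/τ₀ = (-3.7086·0.338070 − 0.288809·-4.0) / 0.049261 = -0.098530/0.049261 ≈ -2.0.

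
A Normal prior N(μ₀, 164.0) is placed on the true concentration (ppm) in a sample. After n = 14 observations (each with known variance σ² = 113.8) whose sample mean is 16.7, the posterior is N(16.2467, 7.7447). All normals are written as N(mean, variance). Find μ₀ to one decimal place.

μ₀ = 7.1

With known observation variance, the Normal–Normal posterior has precision τ_n = τ₀ + n/σ² and mean μ_n = (τ₀μ₀ + (n/σ²)x̄)/τ_n.
Here τ₀ = 1/164.0 = 0.006098 and τ_data = 14/113.8 = 0.123023, so τ_n = 0.129121.
Rearranging for μ₀: μ₀ = (μ_n·τ_n − τ_data·x̄)/τ₀ = (16.2467·0.129121 − 0.123023·16.7) / 0.006098 = 0.043306/0.006098 ≈ 7.1.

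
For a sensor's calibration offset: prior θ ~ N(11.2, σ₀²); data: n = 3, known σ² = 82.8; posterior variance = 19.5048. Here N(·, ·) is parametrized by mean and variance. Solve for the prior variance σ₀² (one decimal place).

σ₀² = 66.5

For the Normal–Normal model with known σ², precisions add: τ_n = τ₀ + n/σ².
So 1/σ₀² = 1/19.5048 − 3/82.8 = 0.051269 − 0.036232 = 0.015037.
Hence σ₀² = 1/0.015037 ≈ 66.5.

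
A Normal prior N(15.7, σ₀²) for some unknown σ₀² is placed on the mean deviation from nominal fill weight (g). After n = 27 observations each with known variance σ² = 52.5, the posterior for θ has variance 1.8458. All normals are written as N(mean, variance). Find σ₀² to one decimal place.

σ₀² = 36.4

For the Normal–Normal model with known σ², precisions add: τ_n = τ₀ + n/σ².
So 1/σ₀² = 1/1.8458 − 27/52.5 = 0.541771 − 0.514286 = 0.027485.
Hence σ₀² = 1/0.027485 ≈ 36.4.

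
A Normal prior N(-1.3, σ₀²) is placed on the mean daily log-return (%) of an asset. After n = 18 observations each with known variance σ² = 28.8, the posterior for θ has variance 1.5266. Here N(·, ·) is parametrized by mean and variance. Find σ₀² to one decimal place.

For the Normal–Normal model with known σ², precisions add: τ_n = τ₀ + n/σ².
So 1/σ₀² = 1/1.5266 − 18/28.8 = 0.655050 − 0.625000 = 0.030050.
Hence σ₀² = 1/0.030050 ≈ 33.3.

σ₀² = 33.3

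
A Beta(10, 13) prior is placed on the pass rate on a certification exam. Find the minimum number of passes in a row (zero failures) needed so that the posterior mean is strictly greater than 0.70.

k = 21

After k passes and 0 failures the posterior is Beta(10+k, 13), with mean (10+k)/(10+13+k).
Set (10+k)/(23+k) > 0.70 and solve: k > (0.70·23 − 10)/(1 − 0.70) = 20.333.
The smallest integer exceeding 20.333 is 21.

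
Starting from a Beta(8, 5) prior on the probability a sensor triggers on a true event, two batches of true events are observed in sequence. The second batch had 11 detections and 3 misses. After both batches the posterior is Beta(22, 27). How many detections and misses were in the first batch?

3 detections and 19 misses

Sequential conjugate updates are equivalent to a single update on the pooled data, so total successes = posterior α − prior α and total failures = posterior β − prior β.
Total across both batches: 22−8=14 detections, 27−5=22 misses.
Subtract the second batch: 14−11=3 detections and 22−3=19 misses.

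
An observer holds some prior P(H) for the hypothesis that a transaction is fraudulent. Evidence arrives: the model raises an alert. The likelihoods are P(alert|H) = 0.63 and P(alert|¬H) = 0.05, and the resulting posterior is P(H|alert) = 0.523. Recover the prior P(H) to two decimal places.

Bayes' rule in odds form gives O(H|E) = O(H)·[P(E|H)/P(E|¬H)], hence O(H) = O(H|E)/LR.
Posterior odds = 0.523/(1−0.523) = 1.0964. LR = 0.63/0.05 = 12.6000.
Prior odds = 1.0964/12.6000 = 0.0870, so P(H) = 0.0870/(1+0.0870) ≈ 0.08.

P(H) = 0.08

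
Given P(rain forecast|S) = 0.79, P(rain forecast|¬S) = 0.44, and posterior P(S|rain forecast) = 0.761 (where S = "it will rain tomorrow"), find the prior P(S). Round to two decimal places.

P(S) = 0.64

In odds form, posterior odds = prior odds × likelihood ratio, so prior odds = posterior odds ÷ LR.
Posterior odds = 0.761/(1−0.761) = 3.1841. LR = 0.79/0.44 = 1.7955.
Prior odds = 3.1841/1.7955 = 1.7734, so P(S) = 1.7734/(1+1.7734) ≈ 0.64.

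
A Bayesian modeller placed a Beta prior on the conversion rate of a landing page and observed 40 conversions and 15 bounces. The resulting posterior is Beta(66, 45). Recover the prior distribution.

Beta(26, 30)

A Beta(a, b) prior with s successes and f failures in binomial data gives a Beta(a+s, b+f) posterior.
So a = 66 − 40 = 26 and b = 45 − 15 = 30.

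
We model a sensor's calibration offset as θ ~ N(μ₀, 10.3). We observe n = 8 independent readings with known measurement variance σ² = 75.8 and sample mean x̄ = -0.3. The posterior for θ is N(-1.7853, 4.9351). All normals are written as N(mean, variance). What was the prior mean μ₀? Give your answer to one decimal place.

With known observation variance, the Normal–Normal posterior has precision τ_n = τ₀ + n/σ² and mean μ_n = (τ₀μ₀ + (n/σ²)x̄)/τ_n.
Here τ₀ = 1/10.3 = 0.097087 and τ_data = 8/75.8 = 0.105541, so τ_n = 0.202628.
Rearranging for μ₀: μ₀ = (μ_n·τ_n − τ_data·x̄)/τ₀ = (-1.7853·0.202628 − 0.105541·-0.3) / 0.097087 = -0.330089/0.097087 ≈ -3.4.

μ₀ = -3.4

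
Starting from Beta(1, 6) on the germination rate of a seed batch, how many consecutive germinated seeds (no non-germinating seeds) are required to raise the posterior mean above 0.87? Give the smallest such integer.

k = 40

After k germinated seeds and 0 non-germinating seeds the posterior is Beta(1+k, 6), with mean (1+k)/(1+6+k).
Set (1+k)/(7+k) > 0.87 and solve: k > (0.87·7 − 1)/(1 − 0.87) = 39.154.
The smallest integer exceeding 39.154 is 40, and checking k=40: (41)/(47) = 0.8723 > 0.87.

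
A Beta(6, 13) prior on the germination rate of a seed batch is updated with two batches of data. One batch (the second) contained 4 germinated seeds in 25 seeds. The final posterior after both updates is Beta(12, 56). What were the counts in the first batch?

2 germinated seeds and 22 non-germinating seeds

Because Beta–binomial updating is additive in the counts, the combined data contributed (α_post−α_prior, β_post−β_prior) successes and failures.
Total across both batches: 12−6=6 germinated seeds, 56−13=43 non-germinating seeds.
Subtract the second batch: 6−4=2 germinated seeds and 43−21=22 non-germinating seeds.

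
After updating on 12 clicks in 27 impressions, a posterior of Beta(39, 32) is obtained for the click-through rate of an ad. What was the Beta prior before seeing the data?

Beta(27, 17)

A Beta(a, b) prior with s successes and f failures in binomial data gives a Beta(a+s, b+f) posterior.
Subtract the data counts: 39−12=27, 32−15=17.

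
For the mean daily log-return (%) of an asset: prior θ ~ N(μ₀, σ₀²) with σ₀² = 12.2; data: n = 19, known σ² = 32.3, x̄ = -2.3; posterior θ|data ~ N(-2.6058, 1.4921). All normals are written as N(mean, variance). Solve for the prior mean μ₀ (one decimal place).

With known observation variance, the Normal–Normal posterior has precision τ_n = τ₀ + n/σ² and mean μ_n = (τ₀μ₀ + (n/σ²)x̄)/τ_n.
Here τ₀ = 1/12.2 = 0.081967 and τ_data = 19/32.3 = 0.588235, so τ_n = 0.670202.
Rearranging for μ₀: μ₀ = (μ_n·τ_n − τ_data·x̄)/τ₀ = (-2.6058·0.670202 − 0.588235·-2.3) / 0.081967 = -0.393472/0.081967 ≈ -4.8.

μ₀ = -4.8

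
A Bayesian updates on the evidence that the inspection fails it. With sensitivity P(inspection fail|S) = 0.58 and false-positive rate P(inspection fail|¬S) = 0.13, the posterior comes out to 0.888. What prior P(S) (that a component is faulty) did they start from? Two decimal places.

P(S) = 0.64

Bayes' rule in odds form gives O(S|E) = O(S)·[P(E|S)/P(E|¬S)], hence O(S) = O(S|E)/LR.
Posterior odds = 0.888/(1−0.888) = 7.9286. LR = 0.58/0.13 = 4.4615.
Prior odds = 7.9286/4.4615 = 1.7771, so P(S) = 1.7771/(1+1.7771) ≈ 0.64.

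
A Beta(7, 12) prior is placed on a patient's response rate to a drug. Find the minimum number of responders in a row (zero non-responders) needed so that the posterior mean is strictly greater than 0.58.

k = 10

After k responders and 0 non-responders the posterior is Beta(7+k, 12), with mean (7+k)/(7+12+k).
Set (7+k)/(19+k) > 0.58 and solve: k > (0.58·19 − 7)/(1 − 0.58) = 9.571.
The smallest integer exceeding 9.571 is 10.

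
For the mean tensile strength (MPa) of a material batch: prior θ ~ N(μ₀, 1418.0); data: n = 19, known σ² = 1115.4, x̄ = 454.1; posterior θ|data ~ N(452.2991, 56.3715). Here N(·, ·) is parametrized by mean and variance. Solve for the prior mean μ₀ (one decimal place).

With known observation variance, the Normal–Normal posterior has precision τ_n = τ₀ + n/σ² and mean μ_n = (τ₀μ₀ + (n/σ²)x̄)/τ_n.
Here τ₀ = 1/1418.0 = 0.000705 and τ_data = 19/1115.4 = 0.017034, so τ_n = 0.017739.
Rearranging for μ₀: μ₀ = (μ_n·τ_n − τ_data·x̄)/τ₀ = (452.2991·0.017739 − 0.017034·454.1) / 0.000705 = 0.288194/0.000705 ≈ 408.8.

μ₀ = 408.8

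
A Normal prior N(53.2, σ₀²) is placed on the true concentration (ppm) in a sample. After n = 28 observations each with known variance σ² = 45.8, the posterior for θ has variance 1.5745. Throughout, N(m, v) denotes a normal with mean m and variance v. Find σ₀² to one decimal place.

For the Normal–Normal model with known σ², precisions add: τ_n = τ₀ + n/σ².
So 1/σ₀² = 1/1.5745 − 28/45.8 = 0.635122 − 0.611354 = 0.023768.
Hence σ₀² = 1/0.023768 ≈ 42.1.

σ₀² = 42.1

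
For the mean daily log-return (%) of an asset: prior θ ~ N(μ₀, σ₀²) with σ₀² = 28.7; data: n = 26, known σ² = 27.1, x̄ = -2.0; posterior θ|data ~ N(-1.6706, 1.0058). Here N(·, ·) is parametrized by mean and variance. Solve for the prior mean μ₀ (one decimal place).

The posterior mean is a precision-weighted average: μ_n = (τ₀μ₀ + τ_data·x̄)/(τ₀+τ_data), with τ₀=1/σ₀² and τ_data=n/σ².
Here τ₀ = 1/28.7 = 0.034843 and τ_data = 26/27.1 = 0.959410, so τ_n = 0.994253.
Rearranging for μ₀: μ₀ = (μ_n·τ_n − τ_data·x̄)/τ₀ = (-1.6706·0.994253 − 0.959410·-2.0) / 0.034843 = 0.257821/0.034843 ≈ 7.4.

μ₀ = 7.4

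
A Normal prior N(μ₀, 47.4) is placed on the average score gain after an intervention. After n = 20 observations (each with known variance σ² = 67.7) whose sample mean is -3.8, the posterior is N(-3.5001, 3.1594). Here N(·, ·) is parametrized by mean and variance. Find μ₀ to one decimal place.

With known observation variance, the Normal–Normal posterior has precision τ_n = τ₀ + n/σ² and mean μ_n = (τ₀μ₀ + (n/σ²)x̄)/τ_n.
Here τ₀ = 1/47.4 = 0.021097 and τ_data = 20/67.7 = 0.295421, so τ_n = 0.316518.
Rearranging for μ₀: μ₀ = (μ_n·τ_n − τ_data·x̄)/τ₀ = (-3.5001·0.316518 − 0.295421·-3.8) / 0.021097 = 0.014755/0.021097 ≈ 0.7.

μ₀ = 0.7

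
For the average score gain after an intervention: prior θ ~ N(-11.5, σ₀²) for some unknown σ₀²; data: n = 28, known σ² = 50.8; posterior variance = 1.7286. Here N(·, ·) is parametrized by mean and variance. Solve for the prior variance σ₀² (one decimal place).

For the Normal–Normal model with known σ², precisions add: τ_n = τ₀ + n/σ².
So 1/σ₀² = 1/1.7286 − 28/50.8 = 0.578503 − 0.551181 = 0.027322.
Hence σ₀² = 1/0.027322 ≈ 36.6.

σ₀² = 36.6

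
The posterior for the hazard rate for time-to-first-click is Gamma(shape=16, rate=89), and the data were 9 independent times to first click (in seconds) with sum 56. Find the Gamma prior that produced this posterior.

Gamma(shape=7, rate=33)

For an exponential likelihood with a Gamma(α, β) prior on the rate, n observations with total T give posterior Gamma(α+n, β+T).
So α = 16 − 9 = 7 and β = 89 − 56 = 33.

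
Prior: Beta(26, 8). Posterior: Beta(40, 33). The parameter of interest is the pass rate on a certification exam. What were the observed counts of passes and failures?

14 passes and 25 failures

Under Beta–binomial conjugacy the posterior parameters are (a+s, b+f).
So s = 40 − 26 = 14 and f = 33 − 8 = 25.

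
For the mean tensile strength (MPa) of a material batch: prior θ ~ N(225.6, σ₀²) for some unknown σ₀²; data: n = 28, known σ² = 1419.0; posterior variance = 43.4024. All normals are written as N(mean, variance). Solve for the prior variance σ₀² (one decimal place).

σ₀² = 302.3

For the Normal–Normal model with known σ², precisions add: τ_n = τ₀ + n/σ².
So 1/σ₀² = 1/43.4024 − 28/1419.0 = 0.023040 − 0.019732 = 0.003308.
Hence σ₀² = 1/0.003308 ≈ 302.3.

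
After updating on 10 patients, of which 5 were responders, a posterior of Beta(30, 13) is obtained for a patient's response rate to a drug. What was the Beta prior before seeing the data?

Beta(25, 8)

Beta is conjugate to the binomial likelihood: posterior = Beta(α+s, β+f).
So α = 30 − 5 = 25 and β = 13 − 5 = 8.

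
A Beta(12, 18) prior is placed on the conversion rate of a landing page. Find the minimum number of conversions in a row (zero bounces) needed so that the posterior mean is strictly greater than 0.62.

After k conversions and 0 bounces the posterior is Beta(12+k, 18), with mean (12+k)/(12+18+k).
Set (12+k)/(30+k) > 0.62 and solve: k > (0.62·30 − 12)/(1 − 0.62) = 17.368.
The smallest integer exceeding 17.368 is 18, and checking k=18: (30)/(48) = 0.6250 > 0.62.

k = 18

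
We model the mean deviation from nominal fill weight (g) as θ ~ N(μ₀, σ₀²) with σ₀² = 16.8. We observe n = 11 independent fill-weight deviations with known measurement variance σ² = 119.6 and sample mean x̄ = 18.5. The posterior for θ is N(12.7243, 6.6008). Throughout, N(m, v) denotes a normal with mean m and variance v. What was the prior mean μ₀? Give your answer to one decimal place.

The posterior mean is a precision-weighted average: μ_n = (τ₀μ₀ + τ_data·x̄)/(τ₀+τ_data), with τ₀=1/σ₀² and τ_data=n/σ².
Here τ₀ = 1/16.8 = 0.059524 and τ_data = 11/119.6 = 0.091973, so τ_n = 0.151497.
Rearranging for μ₀: μ₀ = (μ_n·τ_n − τ_data·x̄)/τ₀ = (12.7243·0.151497 − 0.091973·18.5) / 0.059524 = 0.226193/0.059524 ≈ 3.8.

μ₀ = 3.8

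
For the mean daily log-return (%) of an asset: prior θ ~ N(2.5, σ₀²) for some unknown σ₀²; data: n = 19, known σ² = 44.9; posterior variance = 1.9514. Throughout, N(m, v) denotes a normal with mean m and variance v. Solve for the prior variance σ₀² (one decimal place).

Posterior precision equals prior precision plus data precision: 1/σ_n² = 1/σ₀² + n/σ².
So 1/σ₀² = 1/1.9514 − 19/44.9 = 0.512453 − 0.423163 = 0.089290.
Hence σ₀² = 1/0.089290 ≈ 11.2.

σ₀² = 11.2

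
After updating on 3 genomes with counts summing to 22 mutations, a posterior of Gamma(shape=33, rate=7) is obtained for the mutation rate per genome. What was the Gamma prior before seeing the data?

Gamma(shape=11, rate=4)

Gamma–Poisson conjugacy: posterior shape = α + Σxᵢ, posterior rate = β + n.
So α = 33 − 22 = 11 and β = 7 − 3 = 4.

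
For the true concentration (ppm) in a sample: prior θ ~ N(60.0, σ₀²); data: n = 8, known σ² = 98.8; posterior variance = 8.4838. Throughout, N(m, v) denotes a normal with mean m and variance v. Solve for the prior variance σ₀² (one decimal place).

σ₀² = 27.1

For the Normal–Normal model with known σ², precisions add: τ_n = τ₀ + n/σ².
So 1/σ₀² = 1/8.4838 − 8/98.8 = 0.117872 − 0.080972 = 0.036900.
Hence σ₀² = 1/0.036900 ≈ 27.1.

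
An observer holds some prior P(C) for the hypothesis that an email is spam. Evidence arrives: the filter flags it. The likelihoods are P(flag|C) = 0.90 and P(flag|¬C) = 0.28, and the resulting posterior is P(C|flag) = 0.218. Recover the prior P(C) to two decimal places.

Bayes' rule in odds form gives O(C|E) = O(C)·[P(E|C)/P(E|¬C)], hence O(C) = O(C|E)/LR.
Posterior odds = 0.218/(1−0.218) = 0.2788. LR = 0.90/0.28 = 3.2143.
Prior odds = 0.2788/3.2143 = 0.0867, so P(C) = 0.0867/(1+0.0867) ≈ 0.08.

P(C) = 0.08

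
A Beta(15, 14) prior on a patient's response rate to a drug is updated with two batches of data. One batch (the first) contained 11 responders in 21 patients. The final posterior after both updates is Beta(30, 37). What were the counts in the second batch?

Because Beta–binomial updating is additive in the counts, the combined data contributed (α_post−α_prior, β_post−β_prior) successes and failures.
Total across both batches: 30−15=15 responders, 37−14=23 non-responders.
Subtract the first batch: 15−11=4 responders and 23−10=13 non-responders.

4 responders and 13 non-responders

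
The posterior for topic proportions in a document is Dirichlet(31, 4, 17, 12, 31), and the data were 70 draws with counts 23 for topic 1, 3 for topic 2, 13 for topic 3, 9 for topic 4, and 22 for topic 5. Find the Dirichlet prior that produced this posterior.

For a Dirichlet(α) prior with multinomial counts c, the posterior is Dirichlet(α + c) componentwise.
Subtract each count from the matching posterior parameter: 31−23=8, 4−3=1, 17−13=4, 12−9=3, 31−22=9.

Dirichlet(8, 1, 4, 3, 9)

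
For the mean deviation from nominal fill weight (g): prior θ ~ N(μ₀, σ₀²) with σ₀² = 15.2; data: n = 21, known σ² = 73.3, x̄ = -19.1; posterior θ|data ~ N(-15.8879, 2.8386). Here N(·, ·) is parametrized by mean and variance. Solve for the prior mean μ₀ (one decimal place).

With known observation variance, the Normal–Normal posterior has precision τ_n = τ₀ + n/σ² and mean μ_n = (τ₀μ₀ + (n/σ²)x̄)/τ_n.
Here τ₀ = 1/15.2 = 0.065789 and τ_data = 21/73.3 = 0.286494, so τ_n = 0.352283.
Rearranging for μ₀: μ₀ = (μ_n·τ_n − τ_data·x̄)/τ₀ = (-15.8879·0.352283 − 0.286494·-19.1) / 0.065789 = -0.125002/0.065789 ≈ -1.9.

μ₀ = -1.9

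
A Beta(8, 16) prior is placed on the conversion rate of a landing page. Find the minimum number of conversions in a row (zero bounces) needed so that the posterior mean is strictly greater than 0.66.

After k conversions and 0 bounces the posterior is Beta(8+k, 16), with mean (8+k)/(8+16+k).
Set (8+k)/(24+k) > 0.66 and solve: k > (0.66·24 − 8)/(1 − 0.66) = 23.059.
The smallest integer exceeding 23.059 is 24, and checking k=24: (32)/(48) = 0.6667 > 0.66.

k = 24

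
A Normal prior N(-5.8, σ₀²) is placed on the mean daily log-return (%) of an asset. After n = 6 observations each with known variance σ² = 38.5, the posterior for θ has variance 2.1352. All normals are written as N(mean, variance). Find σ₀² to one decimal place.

For the Normal–Normal model with known σ², precisions add: τ_n = τ₀ + n/σ².
So 1/σ₀² = 1/2.1352 − 6/38.5 = 0.468340 − 0.155844 = 0.312496.
Hence σ₀² = 1/0.312496 ≈ 3.2.

σ₀² = 3.2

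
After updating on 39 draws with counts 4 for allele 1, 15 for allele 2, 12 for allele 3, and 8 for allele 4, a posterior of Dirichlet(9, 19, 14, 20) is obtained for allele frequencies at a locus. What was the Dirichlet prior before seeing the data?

Dirichlet(5, 4, 2, 12)

For a Dirichlet(α) prior with multinomial counts c, the posterior is Dirichlet(α + c) componentwise.
Subtract each count from the matching posterior parameter: 9−4=5, 19−15=4, 14−12=2, 20−8=12.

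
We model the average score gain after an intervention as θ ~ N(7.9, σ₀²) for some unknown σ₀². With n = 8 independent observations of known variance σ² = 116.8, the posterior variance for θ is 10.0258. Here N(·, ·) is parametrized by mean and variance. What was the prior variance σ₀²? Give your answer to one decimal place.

σ₀² = 32.0

Posterior precision equals prior precision plus data precision: 1/σ_n² = 1/σ₀² + n/σ².
So 1/σ₀² = 1/10.0258 − 8/116.8 = 0.099743 − 0.068493 = 0.031250.
Hence σ₀² = 1/0.031250 ≈ 32.0.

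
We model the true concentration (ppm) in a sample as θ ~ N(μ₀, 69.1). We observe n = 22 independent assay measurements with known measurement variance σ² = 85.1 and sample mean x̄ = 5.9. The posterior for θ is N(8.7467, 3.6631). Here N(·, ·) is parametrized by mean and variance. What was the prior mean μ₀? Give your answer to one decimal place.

μ₀ = 59.6

With known observation variance, the Normal–Normal posterior has precision τ_n = τ₀ + n/σ² and mean μ_n = (τ₀μ₀ + (n/σ²)x̄)/τ_n.
Here τ₀ = 1/69.1 = 0.014472 and τ_data = 22/85.1 = 0.258519, so τ_n = 0.272991.
Rearranging for μ₀: μ₀ = (μ_n·τ_n − τ_data·x̄)/τ₀ = (8.7467·0.272991 − 0.258519·5.9) / 0.014472 = 0.862508/0.014472 ≈ 59.6.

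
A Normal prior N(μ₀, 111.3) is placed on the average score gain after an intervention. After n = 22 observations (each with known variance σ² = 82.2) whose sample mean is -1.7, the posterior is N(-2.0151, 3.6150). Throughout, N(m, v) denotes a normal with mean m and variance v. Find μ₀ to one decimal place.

The posterior mean is a precision-weighted average: μ_n = (τ₀μ₀ + τ_data·x̄)/(τ₀+τ_data), with τ₀=1/σ₀² and τ_data=n/σ².
Here τ₀ = 1/111.3 = 0.008985 and τ_data = 22/82.2 = 0.267640, so τ_n = 0.276625.
Rearranging for μ₀: μ₀ = (μ_n·τ_n − τ_data·x̄)/τ₀ = (-2.0151·0.276625 − 0.267640·-1.7) / 0.008985 = -0.102439/0.008985 ≈ -11.4.

μ₀ = -11.4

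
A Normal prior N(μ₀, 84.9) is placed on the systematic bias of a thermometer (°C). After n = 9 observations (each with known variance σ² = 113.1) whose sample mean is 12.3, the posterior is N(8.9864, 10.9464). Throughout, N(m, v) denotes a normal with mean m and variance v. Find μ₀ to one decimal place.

μ₀ = -13.4

The posterior mean is a precision-weighted average: μ_n = (τ₀μ₀ + τ_data·x̄)/(τ₀+τ_data), with τ₀=1/σ₀² and τ_data=n/σ².
Here τ₀ = 1/84.9 = 0.011779 and τ_data = 9/113.1 = 0.079576, so τ_n = 0.091355.
Rearranging for μ₀: μ₀ = (μ_n·τ_n − τ_data·x̄)/τ₀ = (8.9864·0.091355 − 0.079576·12.3) / 0.011779 = -0.157832/0.011779 ≈ -13.4.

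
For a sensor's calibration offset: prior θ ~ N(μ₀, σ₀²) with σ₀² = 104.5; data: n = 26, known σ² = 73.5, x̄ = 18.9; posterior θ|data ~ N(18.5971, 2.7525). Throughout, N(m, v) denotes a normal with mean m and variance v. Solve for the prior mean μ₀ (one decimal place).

With known observation variance, the Normal–Normal posterior has precision τ_n = τ₀ + n/σ² and mean μ_n = (τ₀μ₀ + (n/σ²)x̄)/τ_n.
Here τ₀ = 1/104.5 = 0.009569 and τ_data = 26/73.5 = 0.353741, so τ_n = 0.363310.
Rearranging for μ₀: μ₀ = (μ_n·τ_n − τ_data·x̄)/τ₀ = (18.5971·0.363310 − 0.353741·18.9) / 0.009569 = 0.070808/0.009569 ≈ 7.4.

μ₀ = 7.4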